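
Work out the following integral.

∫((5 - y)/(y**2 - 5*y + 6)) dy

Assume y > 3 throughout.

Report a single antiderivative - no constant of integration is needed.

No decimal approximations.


Answer: 2*log(y - 3) - 3*log(y - 2).


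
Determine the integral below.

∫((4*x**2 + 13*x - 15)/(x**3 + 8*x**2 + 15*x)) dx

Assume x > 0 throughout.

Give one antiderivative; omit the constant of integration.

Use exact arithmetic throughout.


Answer: -log(x) + 3*log(x + 3) + 2*log(x + 5).


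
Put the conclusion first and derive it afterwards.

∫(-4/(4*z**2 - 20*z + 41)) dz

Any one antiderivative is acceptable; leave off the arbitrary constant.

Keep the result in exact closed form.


The answer is -atan(z/2 - 5/4)/2.
Step 1. Substitute u = 2*z - 5, turning ∫(-4/(4*z**2 - 20*z + 41)) dz into ∫(-2/(u**2 + 16)) du: now ∫(-2/(u**2 + 16)) du.
Step 2. Evaluate the standard form: now -atan(u/4)/2.
Step 3. Substitute back u = 2*z - 5: now -atan(z/2 - 5/4)/2.
Answer: -atan(z/2 - 5/4)/2.


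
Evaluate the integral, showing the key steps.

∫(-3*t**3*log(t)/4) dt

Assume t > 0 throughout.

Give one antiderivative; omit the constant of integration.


Step 1. Integrate ∫(-3*t**3*log(t)/4) dt by parts with u = log(t), dv = (-3*t**3/4) dt, so v = -3*t**4/16 [assuming t > 0]: now -3*t**4*log(t)/16 + ∫(3*t**3/16) dt.
Step 2. Evaluate the standard form: now -3*t**4*log(t)/16 + 3*t**4/64.
Answer: -3*t**4*log(t)/16 + 3*t**4/64.


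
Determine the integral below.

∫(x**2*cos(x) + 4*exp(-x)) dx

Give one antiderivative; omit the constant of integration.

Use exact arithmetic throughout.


Answer: x**2*sin(x) + 2*x*cos(x) - 2*sin(x) - 4*exp(-x).


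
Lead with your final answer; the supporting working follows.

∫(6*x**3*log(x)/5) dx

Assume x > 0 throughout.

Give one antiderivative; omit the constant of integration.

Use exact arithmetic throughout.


The answer is 3*x**4*log(x)/10 - 3*x**4/40.
Step 1. Integrate ∫(6*x**3*log(x)/5) dx by parts with u = log(x), dv = (6*x**3/5) dx, so v = 3*x**4/10 [assuming x > 0]: now 3*x**4*log(x)/10 + ∫(-3*x**3/10) dx.
Step 2. Evaluate the standard form: now 3*x**4*log(x)/10 - 3*x**4/40.
Answer: 3*x**4*log(x)/10 - 3*x**4/40.


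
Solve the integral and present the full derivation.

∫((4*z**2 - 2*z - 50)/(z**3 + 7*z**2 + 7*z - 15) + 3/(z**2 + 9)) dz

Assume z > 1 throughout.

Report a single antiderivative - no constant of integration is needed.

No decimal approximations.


Step 1. Rewrite: now ∫((4*z**2 - 2*z - 50)/(z**3 + 7*z**2 + 7*z - 15)) dz + ∫(3/(z**2 + 9)) dz.
Step 2. Decompose ∫((4*z**2 - 2*z - 50)/(z**3 + 7*z**2 + 7*z - 15)) dz by partial fractions, (4*z**2 - 2*z - 50)/(z**3 + 7*z**2 + 7*z - 15) = 5/(z + 5) + 1/(z + 3) - 2/(z - 1): now ∫(-2/(z - 1)) dz + ∫(1/(z + 3)) dz + ∫(5/(z + 5)) dz + ∫(3/(z**2 + 9)) dz.
Step 3. Evaluate the standard form [assuming z > 1]: now -2*log(z - 1) + ∫(1/(z + 3)) dz + ∫(5/(z + 5)) dz + ∫(3/(z**2 + 9)) dz.
Step 4. Evaluate the standard form [assuming z > -5]: now -2*log(z - 1) + 5*log(z + 5) + ∫(1/(z + 3)) dz + ∫(3/(z**2 + 9)) dz.
Step 5. Evaluate the standard form [assuming z > -3]: now -2*log(z - 1) + log(z + 3) + 5*log(z + 5) + ∫(3/(z**2 + 9)) dz.
Step 6. Evaluate the standard form: now -2*log(z - 1) + log(z + 3) + 5*log(z + 5) + atan(z/3).
Answer: -2*log(z - 1) + log(z + 3) + 5*log(z + 5) + atan(z/3).


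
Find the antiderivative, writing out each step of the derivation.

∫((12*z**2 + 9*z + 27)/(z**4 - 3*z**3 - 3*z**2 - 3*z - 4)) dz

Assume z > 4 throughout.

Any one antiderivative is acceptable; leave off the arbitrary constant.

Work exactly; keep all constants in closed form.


Step 1. Decompose ∫((12*z**2 + 9*z + 27)/(z**4 - 3*z**3 - 3*z**2 - 3*z - 4)) dz by partial fractions, (12*z**2 + 9*z + 27)/(z**4 - 3*z**3 - 3*z**2 - 3*z - 4) = -3/(z**2 + 1) - 3/(z + 1) + 3/(z - 4): now ∫(3/(z - 4)) dz + ∫(-3/(z + 1)) dz + ∫(-3/(z**2 + 1)) dz.
Step 2. Evaluate the standard form [assuming z > 4]: now 3*log(z - 4) + ∫(-3/(z + 1)) dz + ∫(-3/(z**2 + 1)) dz.
Step 3. Evaluate the standard form [assuming z > -1]: now 3*log(z - 4) - 3*log(z + 1) + ∫(-3/(z**2 + 1)) dz.
Step 4. Evaluate the standard form: now 3*log(z - 4) - 3*log(z + 1) - 3*atan(z).
Answer: 3*log(z - 4) - 3*log(z + 1) - 3*atan(z).


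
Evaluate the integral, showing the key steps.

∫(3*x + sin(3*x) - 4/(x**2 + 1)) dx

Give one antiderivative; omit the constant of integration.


Step 1. Rewrite: now ∫(3*x) dx + ∫(-4/(x**2 + 1)) dx + ∫(sin(3*x)) dx.
Step 2. Evaluate the standard form: now -4*atan(x) + ∫(3*x) dx + ∫(sin(3*x)) dx.
Step 3. Evaluate the standard form: now 3*x**2/2 - 4*atan(x) + ∫(sin(3*x)) dx.
Step 4. Evaluate the standard form: now 3*x**2/2 - cos(3*x)/3 - 4*atan(x).
Answer: 3*x**2/2 - cos(3*x)/3 - 4*atan(x).


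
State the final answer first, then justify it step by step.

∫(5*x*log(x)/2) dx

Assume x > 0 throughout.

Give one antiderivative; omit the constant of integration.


The answer is 5*x**2*log(x)/4 - 5*x**2/8.
Step 1. Integrate ∫(5*x*log(x)/2) dx by parts with u = log(x), dv = (5*x/2) dx, so v = 5*x**2/4 [assuming x > 0]: now 5*x**2*log(x)/4 + ∫(-5*x/4) dx.
Step 2. Evaluate the standard form: now 5*x**2*log(x)/4 - 5*x**2/8.
Answer: 5*x**2*log(x)/4 - 5*x**2/8.


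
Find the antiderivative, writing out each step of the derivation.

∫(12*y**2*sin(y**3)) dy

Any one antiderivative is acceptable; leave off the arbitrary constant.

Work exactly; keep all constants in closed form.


Step 1. Substitute u = y**3, turning ∫(12*y**2*sin(y**3)) dy into ∫(4*sin(u)) du: now ∫(4*sin(u)) du.
Step 2. Evaluate the standard form: now -4*cos(u).
Step 3. Substitute back u = y**3: now -4*cos(y**3).
Answer: -4*cos(y**3).


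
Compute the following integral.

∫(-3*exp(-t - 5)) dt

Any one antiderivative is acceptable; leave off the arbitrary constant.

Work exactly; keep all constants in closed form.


Answer: 3*exp(-t - 5).


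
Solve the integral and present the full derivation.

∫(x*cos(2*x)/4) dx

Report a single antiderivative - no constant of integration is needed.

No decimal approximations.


Step 1. Integrate ∫(x*cos(2*x)/4) dx by parts with u = x, dv = (cos(2*x)/4) dx, so v = sin(2*x)/8: now x*sin(2*x)/8 + ∫(-sin(2*x)/8) dx.
Step 2. Evaluate the standard form: now x*sin(2*x)/8 + cos(2*x)/16.
Answer: x*sin(2*x)/8 + cos(2*x)/16.


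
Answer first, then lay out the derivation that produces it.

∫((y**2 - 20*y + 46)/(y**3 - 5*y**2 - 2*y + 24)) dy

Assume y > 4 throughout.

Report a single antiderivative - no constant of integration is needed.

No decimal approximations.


The answer is -3*log(y - 4) + log(y - 3) + 3*log(y + 2).
Step 1. Decompose ∫((y**2 - 20*y + 46)/(y**3 - 5*y**2 - 2*y + 24)) dy by partial fractions, (y**2 - 20*y + 46)/(y**3 - 5*y**2 - 2*y + 24) = 3/(y + 2) + 1/(y - 3) - 3/(y - 4): now ∫(-3/(y - 4)) dy + ∫(1/(y - 3)) dy + ∫(3/(y + 2)) dy.
Step 2. Evaluate the standard form [assuming y > 4]: now -3*log(y - 4) + ∫(1/(y - 3)) dy + ∫(3/(y + 2)) dy.
Step 3. Evaluate the standard form [assuming y > -2]: now -3*log(y - 4) + 3*log(y + 2) + ∫(1/(y - 3)) dy.
Step 4. Evaluate the standard form [assuming y > 3]: now -3*log(y - 4) + log(y - 3) + 3*log(y + 2).
Answer: -3*log(y - 4) + log(y - 3) + 3*log(y + 2).


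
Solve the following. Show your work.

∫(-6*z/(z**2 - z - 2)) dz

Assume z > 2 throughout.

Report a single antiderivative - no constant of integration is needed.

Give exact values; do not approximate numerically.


Step 1. Decompose ∫(-6*z/(z**2 - z - 2)) dz by partial fractions, -6*z/(z**2 - z - 2) = -2/(z + 1) - 4/(z - 2): now ∫(-4/(z - 2)) dz + ∫(-2/(z + 1)) dz.
Step 2. Evaluate the standard form [assuming z > 2]: now -4*log(z - 2) + ∫(-2/(z + 1)) dz.
Step 3. Evaluate the standard form [assuming z > -1]: now -4*log(z - 2) - 2*log(z + 1).
Answer: -4*log(z - 2) - 2*log(z + 1).


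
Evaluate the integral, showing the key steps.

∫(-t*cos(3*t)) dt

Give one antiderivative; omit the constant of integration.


Step 1. Integrate ∫(-t*cos(3*t)) dt by parts with u = t, dv = (-cos(3*t)) dt, so v = -sin(3*t)/3: now -t*sin(3*t)/3 + ∫(sin(3*t)/3) dt.
Step 2. Evaluate the standard form: now -t*sin(3*t)/3 - cos(3*t)/9.
Answer: -t*sin(3*t)/3 - cos(3*t)/9.


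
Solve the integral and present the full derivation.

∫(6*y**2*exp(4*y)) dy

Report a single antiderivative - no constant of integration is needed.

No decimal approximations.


Step 1. Integrate ∫(6*y**2*exp(4*y)) dy by parts with u = y**2, dv = (6*exp(4*y)) dy, so v = 3*exp(4*y)/2: now 3*y**2*exp(4*y)/2 + ∫(-3*y*exp(4*y)) dy.
Step 2. Integrate ∫(-3*y*exp(4*y)) dy by parts with u = y, dv = (-3*exp(4*y)) dy, so v = -3*exp(4*y)/4: now 3*y**2*exp(4*y)/2 - 3*y*exp(4*y)/4 + ∫(3*exp(4*y)/4) dy.
Step 3. Evaluate the standard form: now 3*y**2*exp(4*y)/2 - 3*y*exp(4*y)/4 + 3*exp(4*y)/16.
Answer: 3*y**2*exp(4*y)/2 - 3*y*exp(4*y)/4 + 3*exp(4*y)/16.


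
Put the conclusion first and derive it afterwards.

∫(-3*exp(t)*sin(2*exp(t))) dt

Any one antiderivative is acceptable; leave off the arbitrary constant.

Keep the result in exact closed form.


The answer is 3*cos(2*exp(t))/2.
Step 1. Substitute u = exp(t), turning ∫(-3*exp(t)*sin(2*exp(t))) dt into ∫(-3*sin(2*u)) du: now ∫(-3*sin(2*u)) du.
Step 2. Evaluate the standard form: now 3*cos(2*u)/2.
Step 3. Substitute back u = exp(t): now 3*cos(2*exp(t))/2.
Answer: 3*cos(2*exp(t))/2.


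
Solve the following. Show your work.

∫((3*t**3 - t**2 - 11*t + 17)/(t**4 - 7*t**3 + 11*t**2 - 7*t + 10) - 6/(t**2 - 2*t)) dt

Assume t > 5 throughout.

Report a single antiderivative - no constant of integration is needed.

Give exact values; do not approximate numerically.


Step 1. Rewrite: now ∫((3*t**3 - t**2 - 11*t + 17)/(t**4 - 7*t**3 + 11*t**2 - 7*t + 10)) dt + ∫(-6/(t**2 - 2*t)) dt.
Step 2. Decompose ∫(-6/(t**2 - 2*t)) dt by partial fractions, -6/(t**2 - 2*t) = -3/(t - 2) + 3/t: now ∫(3/t) dt + ∫((3*t**3 - t**2 - 11*t + 17)/(t**4 - 7*t**3 + 11*t**2 - 7*t + 10)) dt + ∫(-3/(t - 2)) dt.
Step 3. Evaluate the standard form [assuming t > 2]: now -3*log(t - 2) + ∫(3/t) dt + ∫((3*t**3 - t**2 - 11*t + 17)/(t**4 - 7*t**3 + 11*t**2 - 7*t + 10)) dt.
Step 4. Evaluate the standard form [assuming t > 0]: now 3*log(t) - 3*log(t - 2) + ∫((3*t**3 - t**2 - 11*t + 17)/(t**4 - 7*t**3 + 11*t**2 - 7*t + 10)) dt.
Step 5. Decompose ∫((3*t**3 - t**2 - 11*t + 17)/(t**4 - 7*t**3 + 11*t**2 - 7*t + 10)) dt by partial fractions, (3*t**3 - t**2 - 11*t + 17)/(t**4 - 7*t**3 + 11*t**2 - 7*t + 10) = 2/(t**2 + 1) - 1/(t - 2) + 4/(t - 5): now 3*log(t) - 3*log(t - 2) + ∫(4/(t - 5)) dt + ∫(-1/(t - 2)) dt + ∫(2/(t**2 + 1)) dt.
Step 6. Evaluate the standard form [assuming t > 5]: now 3*log(t) + 4*log(t - 5) - 3*log(t - 2) + ∫(-1/(t - 2)) dt + ∫(2/(t**2 + 1)) dt.
Step 7. Evaluate the standard form [assuming t > 2]: now 3*log(t) + 4*log(t - 5) - 4*log(t - 2) + ∫(2/(t**2 + 1)) dt.
Step 8. Evaluate the standard form: now 3*log(t) + 4*log(t - 5) - 4*log(t - 2) + 2*atan(t).
Answer: 3*log(t) + 4*log(t - 5) - 4*log(t - 2) + 2*atan(t).


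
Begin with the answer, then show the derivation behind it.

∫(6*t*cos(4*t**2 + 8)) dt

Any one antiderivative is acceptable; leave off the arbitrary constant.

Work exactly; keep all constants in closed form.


The answer is 3*sin(4*t**2 + 8)/4.
Step 1. Substitute u = t**2 + 2, turning ∫(6*t*cos(4*t**2 + 8)) dt into ∫(3*cos(4*u)) du: now ∫(3*cos(4*u)) du.
Step 2. Evaluate the standard form: now 3*sin(4*u)/4.
Step 3. Substitute back u = t**2 + 2: now 3*sin(4*t**2 + 8)/4.
Answer: 3*sin(4*t**2 + 8)/4.


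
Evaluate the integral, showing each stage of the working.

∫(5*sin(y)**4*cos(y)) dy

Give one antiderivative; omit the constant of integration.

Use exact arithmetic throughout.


Step 1. Substitute u = sin(y), turning ∫(5*sin(y)**4*cos(y)) dy into ∫(5*u**4) du: now ∫(5*u**4) du.
Step 2. Evaluate the standard form: now u**5.
Step 3. Substitute back u = sin(y): now sin(y)**5.
Answer: sin(y)**5.


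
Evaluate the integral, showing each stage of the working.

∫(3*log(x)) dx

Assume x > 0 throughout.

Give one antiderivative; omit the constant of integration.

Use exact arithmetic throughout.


Step 1. Integrate ∫(3*log(x)) dx by parts with u = log(x), dv = (3) dx, so v = 3*x [assuming x > 0]: now 3*x*log(x) + ∫(-3) dx.
Step 2. Evaluate the standard form: now 3*x*log(x) - 3*x.
Answer: 3*x*log(x) - 3*x.


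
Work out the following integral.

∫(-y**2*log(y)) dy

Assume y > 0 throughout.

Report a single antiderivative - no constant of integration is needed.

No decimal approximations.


Answer: -y**3*log(y)/3 + y**3/9.


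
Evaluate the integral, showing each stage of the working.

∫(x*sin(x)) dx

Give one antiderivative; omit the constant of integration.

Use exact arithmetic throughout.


Step 1. Integrate ∫(x*sin(x)) dx by parts with u = x, dv = (sin(x)) dx, so v = -cos(x): now -x*cos(x) + ∫(cos(x)) dx.
Step 2. Evaluate the standard form: now -x*cos(x) + sin(x).
Answer: -x*cos(x) + sin(x).


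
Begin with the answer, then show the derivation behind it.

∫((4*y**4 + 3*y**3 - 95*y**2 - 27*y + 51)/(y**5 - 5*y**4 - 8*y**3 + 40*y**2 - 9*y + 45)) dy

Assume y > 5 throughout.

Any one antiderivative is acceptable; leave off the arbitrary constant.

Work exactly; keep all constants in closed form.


The answer is log(y - 5) + 4*log(y - 3) - log(y + 3) + 3*atan(y).
Step 1. Decompose ∫((4*y**4 + 3*y**3 - 95*y**2 - 27*y + 51)/(y**5 - 5*y**4 - 8*y**3 + 40*y**2 - 9*y + 45)) dy by partial fractions, (4*y**4 + 3*y**3 - 95*y**2 - 27*y + 51)/(y**5 - 5*y**4 - 8*y**3 + 40*y**2 - 9*y + 45) = 3/(y**2 + 1) - 1/(y + 3) + 4/(y - 3) + 1/(y - 5): now ∫(1/(y - 5)) dy + ∫(4/(y - 3)) dy + ∫(-1/(y + 3)) dy + ∫(3/(y**2 + 1)) dy.
Step 2. Evaluate the standard form [assuming y > -3]: now -log(y + 3) + ∫(1/(y - 5)) dy + ∫(4/(y - 3)) dy + ∫(3/(y**2 + 1)) dy.
Step 3. Evaluate the standard form [assuming y > 5]: now log(y - 5) - log(y + 3) + ∫(4/(y - 3)) dy + ∫(3/(y**2 + 1)) dy.
Step 4. Evaluate the standard form [assuming y > 3]: now log(y - 5) + 4*log(y - 3) - log(y + 3) + ∫(3/(y**2 + 1)) dy.
Step 5. Evaluate the standard form: now log(y - 5) + 4*log(y - 3) - log(y + 3) + 3*atan(y).
Answer: log(y - 5) + 4*log(y - 3) - log(y + 3) + 3*atan(y).


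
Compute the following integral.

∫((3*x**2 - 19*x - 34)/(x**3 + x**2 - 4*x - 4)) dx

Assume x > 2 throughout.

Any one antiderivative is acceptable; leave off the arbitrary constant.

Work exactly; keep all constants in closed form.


Answer: -5*log(x - 2) + 4*log(x + 1) + 4*log(x + 2).


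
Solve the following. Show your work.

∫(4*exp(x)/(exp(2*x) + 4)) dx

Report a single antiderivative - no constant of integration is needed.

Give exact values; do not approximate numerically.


Step 1. Substitute u = exp(x), turning ∫(4*exp(x)/(exp(2*x) + 4)) dx into ∫(4/(u**2 + 4)) du: now ∫(4/(u**2 + 4)) du.
Step 2. Evaluate the standard form: now 2*atan(u/2).
Step 3. Substitute back u = exp(x): now 2*atan(exp(x)/2).
Answer: 2*atan(exp(x)/2).


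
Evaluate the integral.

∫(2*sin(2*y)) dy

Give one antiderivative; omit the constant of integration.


Answer: -cos(2*y).


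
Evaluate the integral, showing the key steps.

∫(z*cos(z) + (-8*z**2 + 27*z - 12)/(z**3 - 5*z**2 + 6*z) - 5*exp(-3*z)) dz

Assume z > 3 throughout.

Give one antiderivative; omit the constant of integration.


Step 1. Rewrite: now ∫(z*cos(z)) dz + ∫((-8*z**2 + 27*z - 12)/(z**3 - 5*z**2 + 6*z)) dz + ∫(-5*exp(-3*z)) dz.
Step 2. Decompose ∫((-8*z**2 + 27*z - 12)/(z**3 - 5*z**2 + 6*z)) dz by partial fractions, (-8*z**2 + 27*z - 12)/(z**3 - 5*z**2 + 6*z) = -5/(z - 2) - 1/(z - 3) - 2/z: now ∫(-2/z) dz + ∫(z*cos(z)) dz + ∫(-1/(z - 3)) dz + ∫(-5/(z - 2)) dz + ∫(-5*exp(-3*z)) dz.
Step 3. Evaluate the standard form [assuming z > 3]: now -log(z - 3) + ∫(-2/z) dz + ∫(z*cos(z)) dz + ∫(-5/(z - 2)) dz + ∫(-5*exp(-3*z)) dz.
Step 4. Evaluate the standard form [assuming z > 2]: now -log(z - 3) - 5*log(z - 2) + ∫(-2/z) dz + ∫(z*cos(z)) dz + ∫(-5*exp(-3*z)) dz.
Step 5. Evaluate the standard form [assuming z > 0]: now -2*log(z) - log(z - 3) - 5*log(z - 2) + ∫(z*cos(z)) dz + ∫(-5*exp(-3*z)) dz.
Step 6. Evaluate the standard form: now -2*log(z) - log(z - 3) - 5*log(z - 2) + ∫(z*cos(z)) dz + 5*exp(-3*z)/3.
Step 7. Integrate ∫(z*cos(z)) dz by parts with u = z, dv = (cos(z)) dz, so v = sin(z): now z*sin(z) - 2*log(z) - log(z - 3) - 5*log(z - 2) + ∫(-sin(z)) dz + 5*exp(-3*z)/3.
Step 8. Evaluate the standard form: now z*sin(z) - 2*log(z) - log(z - 3) - 5*log(z - 2) + cos(z) + 5*exp(-3*z)/3.
Answer: z*sin(z) - 2*log(z) - log(z - 3) - 5*log(z - 2) + cos(z) + 5*exp(-3*z)/3.


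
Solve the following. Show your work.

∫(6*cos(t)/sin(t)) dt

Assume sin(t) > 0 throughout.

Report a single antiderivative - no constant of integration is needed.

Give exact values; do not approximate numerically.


Step 1. Substitute u = sin(t), turning ∫(6*cos(t)/sin(t)) dt into ∫(6/u) du: now ∫(6/u) du.
Step 2. Evaluate the standard form [assuming u > 0]: now 6*log(u).
Step 3. Substitute back u = sin(t): now 6*log(sin(t)).
Answer: 6*log(sin(t)).


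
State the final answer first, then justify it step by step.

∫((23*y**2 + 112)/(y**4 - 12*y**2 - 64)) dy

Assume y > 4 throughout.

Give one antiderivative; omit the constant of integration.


The answer is 3*log(y - 4) - 3*log(y + 4) - atan(y/2)/2.
Step 1. Decompose ∫((23*y**2 + 112)/(y**4 - 12*y**2 - 64)) dy by partial fractions, (23*y**2 + 112)/(y**4 - 12*y**2 - 64) = -1/(y**2 + 4) - 3/(y + 4) + 3/(y - 4): now ∫(3/(y - 4)) dy + ∫(-3/(y + 4)) dy + ∫(-1/(y**2 + 4)) dy.
Step 2. Evaluate the standard form [assuming y > -4]: now -3*log(y + 4) + ∫(3/(y - 4)) dy + ∫(-1/(y**2 + 4)) dy.
Step 3. Evaluate the standard form [assuming y > 4]: now 3*log(y - 4) - 3*log(y + 4) + ∫(-1/(y**2 + 4)) dy.
Step 4. Evaluate the standard form: now 3*log(y - 4) - 3*log(y + 4) - atan(y/2)/2.
Answer: 3*log(y - 4) - 3*log(y + 4) - atan(y/2)/2.


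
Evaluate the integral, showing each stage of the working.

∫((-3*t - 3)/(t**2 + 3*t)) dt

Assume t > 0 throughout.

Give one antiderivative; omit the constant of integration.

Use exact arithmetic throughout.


Step 1. Decompose ∫((-3*t - 3)/(t**2 + 3*t)) dt by partial fractions, (-3*t - 3)/(t**2 + 3*t) = -2/(t + 3) - 1/t: now ∫(-1/t) dt + ∫(-2/(t + 3)) dt.
Step 2. Evaluate the standard form [assuming t > 0]: now -log(t) + ∫(-2/(t + 3)) dt.
Step 3. Evaluate the standard form [assuming t > -3]: now -log(t) - 2*log(t + 3).
Answer: -log(t) - 2*log(t + 3).


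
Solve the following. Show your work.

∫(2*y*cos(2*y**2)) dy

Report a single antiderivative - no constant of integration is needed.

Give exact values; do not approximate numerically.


Step 1. Substitute u = y**2, turning ∫(2*y*cos(2*y**2)) dy into ∫(cos(2*u)) du: now ∫(cos(2*u)) du.
Step 2. Evaluate the standard form: now sin(2*u)/2.
Step 3. Substitute back u = y**2: now sin(2*y**2)/2.
Answer: sin(2*y**2)/2.


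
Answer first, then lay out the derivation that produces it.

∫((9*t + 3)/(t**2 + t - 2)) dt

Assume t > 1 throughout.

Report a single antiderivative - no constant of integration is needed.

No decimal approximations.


The answer is 4*log(t - 1) + 5*log(t + 2).
Step 1. Decompose ∫((9*t + 3)/(t**2 + t - 2)) dt by partial fractions, (9*t + 3)/(t**2 + t - 2) = 5/(t + 2) + 4/(t - 1): now ∫(4/(t - 1)) dt + ∫(5/(t + 2)) dt.
Step 2. Evaluate the standard form [assuming t > -2]: now 5*log(t + 2) + ∫(4/(t - 1)) dt.
Step 3. Evaluate the standard form [assuming t > 1]: now 4*log(t - 1) + 5*log(t + 2).
Answer: 4*log(t - 1) + 5*log(t + 2).


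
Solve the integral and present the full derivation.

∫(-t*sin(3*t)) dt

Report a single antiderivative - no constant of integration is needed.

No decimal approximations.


Step 1. Integrate ∫(-t*sin(3*t)) dt by parts with u = t, dv = (-sin(3*t)) dt, so v = cos(3*t)/3: now t*cos(3*t)/3 + ∫(-cos(3*t)/3) dt.
Step 2. Evaluate the standard form: now t*cos(3*t)/3 - sin(3*t)/9.
Answer: t*cos(3*t)/3 - sin(3*t)/9.


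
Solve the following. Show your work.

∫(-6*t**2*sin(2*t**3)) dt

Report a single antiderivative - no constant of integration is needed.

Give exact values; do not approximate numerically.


Step 1. Substitute u = t**3, turning ∫(-6*t**2*sin(2*t**3)) dt into ∫(-2*sin(2*u)) du: now ∫(-2*sin(2*u)) du.
Step 2. Evaluate the standard form: now cos(2*u).
Step 3. Substitute back u = t**3: now cos(2*t**3).
Answer: cos(2*t**3).


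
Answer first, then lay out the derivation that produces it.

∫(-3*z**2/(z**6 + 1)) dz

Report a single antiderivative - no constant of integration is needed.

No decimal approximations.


The answer is -atan(z**3).
Step 1. Substitute u = z**3, turning ∫(-3*z**2/(z**6 + 1)) dz into ∫(-1/(u**2 + 1)) du: now ∫(-1/(u**2 + 1)) du.
Step 2. Evaluate the standard form: now -atan(u).
Step 3. Substitute back u = z**3: now -atan(z**3).
Answer: -atan(z**3).


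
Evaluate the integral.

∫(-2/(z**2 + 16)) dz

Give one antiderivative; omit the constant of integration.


Answer: -atan(z/4)/2.


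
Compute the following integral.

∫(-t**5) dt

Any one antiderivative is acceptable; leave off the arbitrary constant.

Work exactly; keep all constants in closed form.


Answer: -t**6/6.


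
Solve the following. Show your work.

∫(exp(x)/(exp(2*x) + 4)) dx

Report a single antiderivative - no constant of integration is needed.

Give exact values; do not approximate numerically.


Step 1. Substitute u = exp(x), turning ∫(exp(x)/(exp(2*x) + 4)) dx into ∫(1/(u**2 + 4)) du: now ∫(1/(u**2 + 4)) du.
Step 2. Evaluate the standard form: now atan(u/2)/2.
Step 3. Substitute back u = exp(x): now atan(exp(x)/2)/2.
Answer: atan(exp(x)/2)/2.


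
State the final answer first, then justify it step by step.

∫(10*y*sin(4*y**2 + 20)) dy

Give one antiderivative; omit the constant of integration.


The answer is -5*cos(4*y**2 + 20)/4.
Step 1. Substitute u = y**2 + 5, turning ∫(10*y*sin(4*y**2 + 20)) dy into ∫(5*sin(4*u)) du: now ∫(5*sin(4*u)) du.
Step 2. Evaluate the standard form: now -5*cos(4*u)/4.
Step 3. Substitute back u = y**2 + 5: now -5*cos(4*y**2 + 20)/4.
Answer: -5*cos(4*y**2 + 20)/4.


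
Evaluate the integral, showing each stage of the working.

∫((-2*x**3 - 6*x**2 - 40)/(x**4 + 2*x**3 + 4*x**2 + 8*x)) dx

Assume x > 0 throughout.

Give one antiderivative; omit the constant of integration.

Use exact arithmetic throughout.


Step 1. Decompose ∫((-2*x**3 - 6*x**2 - 40)/(x**4 + 2*x**3 + 4*x**2 + 8*x)) dx by partial fractions, (-2*x**3 - 6*x**2 - 40)/(x**4 + 2*x**3 + 4*x**2 + 8*x) = 4/(x**2 + 4) + 3/(x + 2) - 5/x: now ∫(-5/x) dx + ∫(3/(x + 2)) dx + ∫(4/(x**2 + 4)) dx.
Step 2. Evaluate the standard form [assuming x > -2]: now 3*log(x + 2) + ∫(-5/x) dx + ∫(4/(x**2 + 4)) dx.
Step 3. Evaluate the standard form [assuming x > 0]: now -5*log(x) + 3*log(x + 2) + ∫(4/(x**2 + 4)) dx.
Step 4. Evaluate the standard form: now -5*log(x) + 3*log(x + 2) + 2*atan(x/2).
Answer: -5*log(x) + 3*log(x + 2) + 2*atan(x/2).


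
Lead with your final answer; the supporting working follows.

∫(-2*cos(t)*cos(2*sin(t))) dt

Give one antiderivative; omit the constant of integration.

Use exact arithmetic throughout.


The answer is -sin(2*sin(t)).
Step 1. Substitute u = sin(t), turning ∫(-2*cos(t)*cos(2*sin(t))) dt into ∫(-2*cos(2*u)) du: now ∫(-2*cos(2*u)) du.
Step 2. Evaluate the standard form: now -sin(2*u).
Step 3. Substitute back u = sin(t): now -sin(2*sin(t)).
Answer: -sin(2*sin(t)).


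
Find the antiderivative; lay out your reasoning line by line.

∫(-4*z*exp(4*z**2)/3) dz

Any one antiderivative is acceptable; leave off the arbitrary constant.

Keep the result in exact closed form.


Step 1. Substitute u = z**2, turning ∫(-4*z*exp(4*z**2)/3) dz into ∫(-2*exp(4*u)/3) du: now ∫(-2*exp(4*u)/3) du.
Step 2. Evaluate the standard form: now -exp(4*u)/6.
Step 3. Substitute back u = z**2: now -exp(4*z**2)/6.
Answer: -exp(4*z**2)/6.


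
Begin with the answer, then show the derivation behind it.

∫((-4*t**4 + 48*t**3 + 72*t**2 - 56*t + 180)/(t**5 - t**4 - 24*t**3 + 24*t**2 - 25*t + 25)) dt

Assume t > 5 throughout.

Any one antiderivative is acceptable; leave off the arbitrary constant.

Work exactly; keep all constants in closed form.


The answer is 5*log(t - 5) - 5*log(t - 1) - 4*log(t + 5) + 4*atan(t).
Step 1. Decompose ∫((-4*t**4 + 48*t**3 + 72*t**2 - 56*t + 180)/(t**5 - t**4 - 24*t**3 + 24*t**2 - 25*t + 25)) dt by partial fractions, (-4*t**4 + 48*t**3 + 72*t**2 - 56*t + 180)/(t**5 - t**4 - 24*t**3 + 24*t**2 - 25*t + 25) = 4/(t**2 + 1) - 4/(t + 5) - 5/(t - 1) + 5/(t - 5): now ∫(5/(t - 5)) dt + ∫(-5/(t - 1)) dt + ∫(-4/(t + 5)) dt + ∫(4/(t**2 + 1)) dt.
Step 2. Evaluate the standard form [assuming t > 5]: now 5*log(t - 5) + ∫(-5/(t - 1)) dt + ∫(-4/(t + 5)) dt + ∫(4/(t**2 + 1)) dt.
Step 3. Evaluate the standard form [assuming t > 1]: now 5*log(t - 5) - 5*log(t - 1) + ∫(-4/(t + 5)) dt + ∫(4/(t**2 + 1)) dt.
Step 4. Evaluate the standard form [assuming t > -5]: now 5*log(t - 5) - 5*log(t - 1) - 4*log(t + 5) + ∫(4/(t**2 + 1)) dt.
Step 5. Evaluate the standard form: now 5*log(t - 5) - 5*log(t - 1) - 4*log(t + 5) + 4*atan(t).
Answer: 5*log(t - 5) - 5*log(t - 1) - 4*log(t + 5) + 4*atan(t).


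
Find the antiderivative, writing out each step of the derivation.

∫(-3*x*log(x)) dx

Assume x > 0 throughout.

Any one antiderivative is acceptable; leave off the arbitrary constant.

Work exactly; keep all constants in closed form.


Step 1. Integrate ∫(-3*x*log(x)) dx by parts with u = log(x), dv = (-3*x) dx, so v = -3*x**2/2 [assuming x > 0]: now -3*x**2*log(x)/2 + ∫(3*x/2) dx.
Step 2. Evaluate the standard form: now -3*x**2*log(x)/2 + 3*x**2/4.
Answer: -3*x**2*log(x)/2 + 3*x**2/4.


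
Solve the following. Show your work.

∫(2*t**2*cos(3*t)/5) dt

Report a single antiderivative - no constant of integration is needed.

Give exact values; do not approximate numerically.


Step 1. Integrate ∫(2*t**2*cos(3*t)/5) dt by parts with u = t**2, dv = (2*cos(3*t)/5) dt, so v = 2*sin(3*t)/15: now 2*t**2*sin(3*t)/15 + ∫(-4*t*sin(3*t)/15) dt.
Step 2. Integrate ∫(-4*t*sin(3*t)/15) dt by parts with u = t, dv = (-4*sin(3*t)/15) dt, so v = 4*cos(3*t)/45: now 2*t**2*sin(3*t)/15 + 4*t*cos(3*t)/45 + ∫(-4*cos(3*t)/45) dt.
Step 3. Evaluate the standard form: now 2*t**2*sin(3*t)/15 + 4*t*cos(3*t)/45 - 4*sin(3*t)/135.
Answer: 2*t**2*sin(3*t)/15 + 4*t*cos(3*t)/45 - 4*sin(3*t)/135.


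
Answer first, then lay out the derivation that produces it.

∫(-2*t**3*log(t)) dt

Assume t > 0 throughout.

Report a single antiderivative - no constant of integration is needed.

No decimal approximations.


The answer is -t**4*log(t)/2 + t**4/8.
Step 1. Integrate ∫(-2*t**3*log(t)) dt by parts with u = log(t), dv = (-2*t**3) dt, so v = -t**4/2 [assuming t > 0]: now -t**4*log(t)/2 + ∫(t**3/2) dt.
Step 2. Evaluate the standard form: now -t**4*log(t)/2 + t**4/8.
Answer: -t**4*log(t)/2 + t**4/8.


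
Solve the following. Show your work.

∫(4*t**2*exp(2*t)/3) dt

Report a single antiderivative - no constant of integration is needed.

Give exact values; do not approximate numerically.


Step 1. Integrate ∫(4*t**2*exp(2*t)/3) dt by parts with u = t**2, dv = (4*exp(2*t)/3) dt, so v = 2*exp(2*t)/3: now 2*t**2*exp(2*t)/3 + ∫(-4*t*exp(2*t)/3) dt.
Step 2. Integrate ∫(-4*t*exp(2*t)/3) dt by parts with u = t, dv = (-4*exp(2*t)/3) dt, so v = -2*exp(2*t)/3: now 2*t**2*exp(2*t)/3 - 2*t*exp(2*t)/3 + ∫(2*exp(2*t)/3) dt.
Step 3. Evaluate the standard form: now 2*t**2*exp(2*t)/3 - 2*t*exp(2*t)/3 + exp(2*t)/3.
Answer: 2*t**2*exp(2*t)/3 - 2*t*exp(2*t)/3 + exp(2*t)/3.


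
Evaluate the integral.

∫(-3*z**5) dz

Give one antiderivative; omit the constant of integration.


Answer: -z**6/2.


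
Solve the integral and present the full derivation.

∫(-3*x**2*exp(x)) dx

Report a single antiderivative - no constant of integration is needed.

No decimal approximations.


Step 1. Integrate ∫(-3*x**2*exp(x)) dx by parts with u = x**2, dv = (-3*exp(x)) dx, so v = -3*exp(x): now -3*x**2*exp(x) + ∫(6*x*exp(x)) dx.
Step 2. Integrate ∫(6*x*exp(x)) dx by parts with u = x, dv = (6*exp(x)) dx, so v = 6*exp(x): now -3*x**2*exp(x) + 6*x*exp(x) + ∫(-6*exp(x)) dx.
Step 3. Evaluate the standard form: now -3*x**2*exp(x) + 6*x*exp(x) - 6*exp(x).
Answer: -3*x**2*exp(x) + 6*x*exp(x) - 6*exp(x).


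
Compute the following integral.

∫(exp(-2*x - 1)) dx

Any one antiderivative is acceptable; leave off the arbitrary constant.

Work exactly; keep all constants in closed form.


Answer: -exp(-2*x - 1)/2.


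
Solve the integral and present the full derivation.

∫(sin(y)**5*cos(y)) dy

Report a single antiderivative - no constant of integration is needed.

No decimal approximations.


Step 1. Substitute u = sin(y), turning ∫(sin(y)**5*cos(y)) dy into ∫(u**5) du: now ∫(u**5) du.
Step 2. Evaluate the standard form: now u**6/6.
Step 3. Substitute back u = sin(y): now sin(y)**6/6.
Answer: sin(y)**6/6.


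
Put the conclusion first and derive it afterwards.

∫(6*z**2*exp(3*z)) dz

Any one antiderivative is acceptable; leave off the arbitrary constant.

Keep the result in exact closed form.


The answer is 2*z**2*exp(3*z) - 4*z*exp(3*z)/3 + 4*exp(3*z)/9.
Step 1. Integrate ∫(6*z**2*exp(3*z)) dz by parts with u = z**2, dv = (6*exp(3*z)) dz, so v = 2*exp(3*z): now 2*z**2*exp(3*z) + ∫(-4*z*exp(3*z)) dz.
Step 2. Integrate ∫(-4*z*exp(3*z)) dz by parts with u = z, dv = (-4*exp(3*z)) dz, so v = -4*exp(3*z)/3: now 2*z**2*exp(3*z) - 4*z*exp(3*z)/3 + ∫(4*exp(3*z)/3) dz.
Step 3. Evaluate the standard form: now 2*z**2*exp(3*z) - 4*z*exp(3*z)/3 + 4*exp(3*z)/9.
Answer: 2*z**2*exp(3*z) - 4*z*exp(3*z)/3 + 4*exp(3*z)/9.


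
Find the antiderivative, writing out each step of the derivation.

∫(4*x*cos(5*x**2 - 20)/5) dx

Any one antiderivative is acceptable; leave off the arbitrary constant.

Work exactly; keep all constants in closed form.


Step 1. Substitute u = x**2 - 4, turning ∫(4*x*cos(5*x**2 - 20)/5) dx into ∫(2*cos(5*u)/5) du: now ∫(2*cos(5*u)/5) du.
Step 2. Evaluate the standard form: now 2*sin(5*u)/25.
Step 3. Substitute back u = x**2 - 4: now 2*sin(5*x**2 - 20)/25.
Answer: 2*sin(5*x**2 - 20)/25.


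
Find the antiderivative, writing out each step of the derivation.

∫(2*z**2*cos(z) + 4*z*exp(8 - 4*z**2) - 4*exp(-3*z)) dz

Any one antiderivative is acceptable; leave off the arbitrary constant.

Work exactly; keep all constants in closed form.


Step 1. Rewrite: now ∫(4*z*exp(8 - 4*z**2)) dz + ∫(2*z**2*cos(z)) dz + ∫(-4*exp(-3*z)) dz.
Step 2. Substitute u = z**2 - 2, turning ∫(4*z*exp(8 - 4*z**2)) dz into ∫(2*exp(-4*u)) du: now ∫(2*z**2*cos(z)) dz + ∫(2*exp(-4*u)) du + ∫(-4*exp(-3*z)) dz.
Step 3. Evaluate the standard form: now ∫(2*z**2*cos(z)) dz + ∫(-4*exp(-3*z)) dz - exp(-4*u)/2.
Step 4. Substitute back u = z**2 - 2: now -exp(8 - 4*z**2)/2 + ∫(2*z**2*cos(z)) dz + ∫(-4*exp(-3*z)) dz.
Step 5. Integrate ∫(2*z**2*cos(z)) dz by parts with u = z**2, dv = (2*cos(z)) dz, so v = 2*sin(z): now 2*z**2*sin(z) - exp(8 - 4*z**2)/2 + ∫(-4*z*sin(z)) dz + ∫(-4*exp(-3*z)) dz.
Step 6. Integrate ∫(-4*z*sin(z)) dz by parts with u = z, dv = (-4*sin(z)) dz, so v = 4*cos(z): now 2*z**2*sin(z) + 4*z*cos(z) - exp(8 - 4*z**2)/2 + ∫(-4*exp(-3*z)) dz + ∫(-4*cos(z)) dz.
Step 7. Evaluate the standard form: now 2*z**2*sin(z) + 4*z*cos(z) - exp(8 - 4*z**2)/2 - 4*sin(z) + ∫(-4*exp(-3*z)) dz.
Step 8. Evaluate the standard form: now 2*z**2*sin(z) + 4*z*cos(z) - exp(8 - 4*z**2)/2 - 4*sin(z) + 4*exp(-3*z)/3.
Answer: 2*z**2*sin(z) + 4*z*cos(z) - exp(8 - 4*z**2)/2 - 4*sin(z) + 4*exp(-3*z)/3.


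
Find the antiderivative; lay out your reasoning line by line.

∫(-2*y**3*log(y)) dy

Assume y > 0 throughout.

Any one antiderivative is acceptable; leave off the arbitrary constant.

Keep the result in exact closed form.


Step 1. Integrate ∫(-2*y**3*log(y)) dy by parts with u = log(y), dv = (-2*y**3) dy, so v = -y**4/2 [assuming y > 0]: now -y**4*log(y)/2 + ∫(y**3/2) dy.
Step 2. Evaluate the standard form: now -y**4*log(y)/2 + y**4/8.
Answer: -y**4*log(y)/2 + y**4/8.


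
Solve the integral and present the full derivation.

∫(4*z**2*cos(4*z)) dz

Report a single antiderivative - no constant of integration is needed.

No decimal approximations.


Step 1. Integrate ∫(4*z**2*cos(4*z)) dz by parts with u = z**2, dv = (4*cos(4*z)) dz, so v = sin(4*z): now z**2*sin(4*z) + ∫(-2*z*sin(4*z)) dz.
Step 2. Integrate ∫(-2*z*sin(4*z)) dz by parts with u = z, dv = (-2*sin(4*z)) dz, so v = cos(4*z)/2: now z**2*sin(4*z) + z*cos(4*z)/2 + ∫(-cos(4*z)/2) dz.
Step 3. Evaluate the standard form: now z**2*sin(4*z) + z*cos(4*z)/2 - sin(4*z)/8.
Answer: z**2*sin(4*z) + z*cos(4*z)/2 - sin(4*z)/8.


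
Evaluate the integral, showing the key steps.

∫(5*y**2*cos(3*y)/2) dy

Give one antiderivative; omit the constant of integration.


Step 1. Integrate ∫(5*y**2*cos(3*y)/2) dy by parts with u = y**2, dv = (5*cos(3*y)/2) dy, so v = 5*sin(3*y)/6: now 5*y**2*sin(3*y)/6 + ∫(-5*y*sin(3*y)/3) dy.
Step 2. Integrate ∫(-5*y*sin(3*y)/3) dy by parts with u = y, dv = (-5*sin(3*y)/3) dy, so v = 5*cos(3*y)/9: now 5*y**2*sin(3*y)/6 + 5*y*cos(3*y)/9 + ∫(-5*cos(3*y)/9) dy.
Step 3. Evaluate the standard form: now 5*y**2*sin(3*y)/6 + 5*y*cos(3*y)/9 - 5*sin(3*y)/27.
Answer: 5*y**2*sin(3*y)/6 + 5*y*cos(3*y)/9 - 5*sin(3*y)/27.


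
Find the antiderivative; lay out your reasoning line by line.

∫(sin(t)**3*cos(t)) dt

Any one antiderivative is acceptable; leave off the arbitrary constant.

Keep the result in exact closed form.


Step 1. Substitute u = sin(t), turning ∫(sin(t)**3*cos(t)) dt into ∫(u**3) du: now ∫(u**3) du.
Step 2. Evaluate the standard form: now u**4/4.
Step 3. Substitute back u = sin(t): now sin(t)**4/4.
Answer: sin(t)**4/4.


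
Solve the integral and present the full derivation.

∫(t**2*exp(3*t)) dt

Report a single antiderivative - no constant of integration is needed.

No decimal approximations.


Step 1. Integrate ∫(t**2*exp(3*t)) dt by parts with u = t**2, dv = (exp(3*t)) dt, so v = exp(3*t)/3: now t**2*exp(3*t)/3 + ∫(-2*t*exp(3*t)/3) dt.
Step 2. Integrate ∫(-2*t*exp(3*t)/3) dt by parts with u = t, dv = (-2*exp(3*t)/3) dt, so v = -2*exp(3*t)/9: now t**2*exp(3*t)/3 - 2*t*exp(3*t)/9 + ∫(2*exp(3*t)/9) dt.
Step 3. Evaluate the standard form: now t**2*exp(3*t)/3 - 2*t*exp(3*t)/9 + 2*exp(3*t)/27.
Answer: t**2*exp(3*t)/3 - 2*t*exp(3*t)/9 + 2*exp(3*t)/27.


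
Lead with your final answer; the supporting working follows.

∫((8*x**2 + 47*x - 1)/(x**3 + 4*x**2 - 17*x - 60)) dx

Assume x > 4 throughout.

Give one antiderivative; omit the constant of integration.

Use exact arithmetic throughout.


The answer is 5*log(x - 4) + 5*log(x + 3) - 2*log(x + 5).
Step 1. Decompose ∫((8*x**2 + 47*x - 1)/(x**3 + 4*x**2 - 17*x - 60)) dx by partial fractions, (8*x**2 + 47*x - 1)/(x**3 + 4*x**2 - 17*x - 60) = -2/(x + 5) + 5/(x + 3) + 5/(x - 4): now ∫(5/(x - 4)) dx + ∫(5/(x + 3)) dx + ∫(-2/(x + 5)) dx.
Step 2. Evaluate the standard form [assuming x > 4]: now 5*log(x - 4) + ∫(5/(x + 3)) dx + ∫(-2/(x + 5)) dx.
Step 3. Evaluate the standard form [assuming x > -3]: now 5*log(x - 4) + 5*log(x + 3) + ∫(-2/(x + 5)) dx.
Step 4. Evaluate the standard form [assuming x > -5]: now 5*log(x - 4) + 5*log(x + 3) - 2*log(x + 5).
Answer: 5*log(x - 4) + 5*log(x + 3) - 2*log(x + 5).


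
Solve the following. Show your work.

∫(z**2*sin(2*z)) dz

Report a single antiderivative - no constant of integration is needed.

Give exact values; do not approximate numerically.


Step 1. Integrate ∫(z**2*sin(2*z)) dz by parts with u = z**2, dv = (sin(2*z)) dz, so v = -cos(2*z)/2: now -z**2*cos(2*z)/2 + ∫(z*cos(2*z)) dz.
Step 2. Integrate ∫(z*cos(2*z)) dz by parts with u = z, dv = (cos(2*z)) dz, so v = sin(2*z)/2: now -z**2*cos(2*z)/2 + z*sin(2*z)/2 + ∫(-sin(2*z)/2) dz.
Step 3. Evaluate the standard form: now -z**2*cos(2*z)/2 + z*sin(2*z)/2 + cos(2*z)/4.
Answer: -z**2*cos(2*z)/2 + z*sin(2*z)/2 + cos(2*z)/4.


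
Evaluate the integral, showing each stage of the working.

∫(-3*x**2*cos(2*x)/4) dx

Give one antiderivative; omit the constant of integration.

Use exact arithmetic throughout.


Step 1. Integrate ∫(-3*x**2*cos(2*x)/4) dx by parts with u = x**2, dv = (-3*cos(2*x)/4) dx, so v = -3*sin(2*x)/8: now -3*x**2*sin(2*x)/8 + ∫(3*x*sin(2*x)/4) dx.
Step 2. Integrate ∫(3*x*sin(2*x)/4) dx by parts with u = x, dv = (3*sin(2*x)/4) dx, so v = -3*cos(2*x)/8: now -3*x**2*sin(2*x)/8 - 3*x*cos(2*x)/8 + ∫(3*cos(2*x)/8) dx.
Step 3. Evaluate the standard form: now -3*x**2*sin(2*x)/8 - 3*x*cos(2*x)/8 + 3*sin(2*x)/16.
Answer: -3*x**2*sin(2*x)/8 - 3*x*cos(2*x)/8 + 3*sin(2*x)/16.


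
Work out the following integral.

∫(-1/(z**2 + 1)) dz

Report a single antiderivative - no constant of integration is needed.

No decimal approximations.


Answer: -atan(z).


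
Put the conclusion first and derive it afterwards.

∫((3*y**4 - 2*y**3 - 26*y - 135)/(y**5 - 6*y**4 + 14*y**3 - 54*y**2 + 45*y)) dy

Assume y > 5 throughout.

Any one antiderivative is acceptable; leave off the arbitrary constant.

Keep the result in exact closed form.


The answer is -3*log(y) + 2*log(y - 5) + 4*log(y - 1) + 2*atan(y/3)/3.
Step 1. Decompose ∫((3*y**4 - 2*y**3 - 26*y - 135)/(y**5 - 6*y**4 + 14*y**3 - 54*y**2 + 45*y)) dy by partial fractions, (3*y**4 - 2*y**3 - 26*y - 135)/(y**5 - 6*y**4 + 14*y**3 - 54*y**2 + 45*y) = 2/(y**2 + 9) + 4/(y - 1) + 2/(y - 5) - 3/y: now ∫(-3/y) dy + ∫(2/(y - 5)) dy + ∫(4/(y - 1)) dy + ∫(2/(y**2 + 9)) dy.
Step 2. Evaluate the standard form [assuming y > 1]: now 4*log(y - 1) + ∫(-3/y) dy + ∫(2/(y - 5)) dy + ∫(2/(y**2 + 9)) dy.
Step 3. Evaluate the standard form [assuming y > 0]: now -3*log(y) + 4*log(y - 1) + ∫(2/(y - 5)) dy + ∫(2/(y**2 + 9)) dy.
Step 4. Evaluate the standard form [assuming y > 5]: now -3*log(y) + 2*log(y - 5) + 4*log(y - 1) + ∫(2/(y**2 + 9)) dy.
Step 5. Evaluate the standard form: now -3*log(y) + 2*log(y - 5) + 4*log(y - 1) + 2*atan(y/3)/3.
Answer: -3*log(y) + 2*log(y - 5) + 4*log(y - 1) + 2*atan(y/3)/3.


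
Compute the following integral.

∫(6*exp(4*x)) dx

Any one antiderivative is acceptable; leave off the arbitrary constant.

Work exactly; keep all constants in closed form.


Answer: 3*exp(4*x)/2.


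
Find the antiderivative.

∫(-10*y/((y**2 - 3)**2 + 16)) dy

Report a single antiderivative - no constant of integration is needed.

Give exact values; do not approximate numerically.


Answer: -5*atan(y**2/4 - 3/4)/4.


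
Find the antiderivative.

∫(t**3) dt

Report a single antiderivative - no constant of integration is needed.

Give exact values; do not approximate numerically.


Answer: t**4/4.


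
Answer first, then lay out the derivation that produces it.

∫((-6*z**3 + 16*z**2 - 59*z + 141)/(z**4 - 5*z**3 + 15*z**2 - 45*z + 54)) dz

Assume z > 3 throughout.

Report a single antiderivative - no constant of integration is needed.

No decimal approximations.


The answer is -3*log(z - 3) - 3*log(z - 2) + atan(z/3)/3.
Step 1. Decompose ∫((-6*z**3 + 16*z**2 - 59*z + 141)/(z**4 - 5*z**3 + 15*z**2 - 45*z + 54)) dz by partial fractions, (-6*z**3 + 16*z**2 - 59*z + 141)/(z**4 - 5*z**3 + 15*z**2 - 45*z + 54) = 1/(z**2 + 9) - 3/(z - 2) - 3/(z - 3): now ∫(-3/(z - 3)) dz + ∫(-3/(z - 2)) dz + ∫(1/(z**2 + 9)) dz.
Step 2. Evaluate the standard form [assuming z > 3]: now -3*log(z - 3) + ∫(-3/(z - 2)) dz + ∫(1/(z**2 + 9)) dz.
Step 3. Evaluate the standard form [assuming z > 2]: now -3*log(z - 3) - 3*log(z - 2) + ∫(1/(z**2 + 9)) dz.
Step 4. Evaluate the standard form: now -3*log(z - 3) - 3*log(z - 2) + atan(z/3)/3.
Answer: -3*log(z - 3) - 3*log(z - 2) + atan(z/3)/3.


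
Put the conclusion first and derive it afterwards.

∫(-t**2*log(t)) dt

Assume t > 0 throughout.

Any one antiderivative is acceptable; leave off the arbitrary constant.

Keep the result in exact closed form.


The answer is -t**3*log(t)/3 + t**3/9.
Step 1. Integrate ∫(-t**2*log(t)) dt by parts with u = log(t), dv = (-t**2) dt, so v = -t**3/3 [assuming t > 0]: now -t**3*log(t)/3 + ∫(t**2/3) dt.
Step 2. Evaluate the standard form: now -t**3*log(t)/3 + t**3/9.
Answer: -t**3*log(t)/3 + t**3/9.
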